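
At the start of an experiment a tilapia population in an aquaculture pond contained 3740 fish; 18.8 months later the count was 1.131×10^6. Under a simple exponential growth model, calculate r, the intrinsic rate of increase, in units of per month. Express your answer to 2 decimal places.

From N(t) = N₀·e^(rt): e^(r·18.8) = 1.131×10^6/3740 = 302.41.
r·18.8 = ln(302.41) = 5.7118, so r = 5.7118/18.8 = 0.30382.

0.30 per month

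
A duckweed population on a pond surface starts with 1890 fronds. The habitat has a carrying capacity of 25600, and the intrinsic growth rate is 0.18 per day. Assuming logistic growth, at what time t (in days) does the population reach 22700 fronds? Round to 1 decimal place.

25.5 days

A = (K − N₀)/N₀ = (25600 − 1890)/1890 = 12.545.
Solve 25600/(1 + 12.545·e^(−0.18t)) = 22700: 1 + 12.545·e^(−0.18t) = 1.1278, so e^(−0.18t) = 0.0101836.
−0.18·t = ln(0.0101836) = -4.587, so t = 4.587/0.18 = 25.483.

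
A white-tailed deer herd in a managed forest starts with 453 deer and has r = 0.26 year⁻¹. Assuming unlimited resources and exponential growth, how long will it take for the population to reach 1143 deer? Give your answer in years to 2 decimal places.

Set N₀·e^(rt) = 1143: e^(0.26·t) = 1143/453 = 2.5232.
0.26·t = ln(2.5232) = 0.92552, so t = 0.92552/0.26 = 3.5597.

3.56 years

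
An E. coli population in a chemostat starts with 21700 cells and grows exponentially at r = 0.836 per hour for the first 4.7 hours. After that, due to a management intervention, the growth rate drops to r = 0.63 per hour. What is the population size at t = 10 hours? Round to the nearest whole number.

Phase 1: N(4.7) = 21700·e^(0.836×4.7) = 21700·e^3.929 = 1.103798×10^6.
Phase 2 runs for 10 − 4.7 = 5.3 hours at r = 0.63.
N(10) = 1.103798×10^6·e^(0.63×5.3) = 1.103798×10^6·e^3.339 = 3.111708×10^7.

31117084 cells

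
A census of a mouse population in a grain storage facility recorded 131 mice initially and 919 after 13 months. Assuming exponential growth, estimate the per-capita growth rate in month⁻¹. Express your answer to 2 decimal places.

From N(t) = N₀·e^(rt): e^(r·13) = 919/131 = 7.0153.
r·13 = ln(7.0153) = 1.9481, so r = 1.9481/13 = 0.14985.

0.15 per month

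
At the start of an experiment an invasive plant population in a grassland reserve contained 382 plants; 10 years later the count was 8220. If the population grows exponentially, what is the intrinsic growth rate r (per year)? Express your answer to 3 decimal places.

0.307 per year

From N(t) = N₀·e^(rt): e^(r·10) = 8220/382 = 21.518.
r·10 = ln(21.518) = 3.0689, so r = 3.0689/10 = 0.30689.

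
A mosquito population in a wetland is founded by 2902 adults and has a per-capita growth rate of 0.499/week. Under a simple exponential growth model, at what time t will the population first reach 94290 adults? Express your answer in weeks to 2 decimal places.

6.98 weeks

Set N₀·e^(rt) = 94290: e^(0.499·t) = 94290/2902 = 32.491.
0.499·t = ln(32.491) = 3.481, so t = 3.481/0.499 = 6.9759.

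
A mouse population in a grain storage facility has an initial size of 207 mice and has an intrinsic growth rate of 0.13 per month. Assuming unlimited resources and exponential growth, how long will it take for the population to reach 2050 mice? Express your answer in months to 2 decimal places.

Set N₀·e^(rt) = 2050: e^(0.13·t) = 2050/207 = 9.9034.
0.13·t = ln(9.9034) = 2.2929, so t = 2.2929/0.13 = 17.638.

17.64 months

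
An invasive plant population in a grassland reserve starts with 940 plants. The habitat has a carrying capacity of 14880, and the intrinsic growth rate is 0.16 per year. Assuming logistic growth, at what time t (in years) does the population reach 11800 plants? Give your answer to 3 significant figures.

A = (K − N₀)/N₀ = (14880 − 940)/940 = 14.83.
Solve 14880/(1 + 14.83·e^(−0.16t)) = 11800: 1 + 14.83·e^(−0.16t) = 1.261, so e^(−0.16t) = 0.0176009.
−0.16·t = ln(0.0176009) = -4.0398, so t = 4.0398/0.16 = 25.249.

25.2 years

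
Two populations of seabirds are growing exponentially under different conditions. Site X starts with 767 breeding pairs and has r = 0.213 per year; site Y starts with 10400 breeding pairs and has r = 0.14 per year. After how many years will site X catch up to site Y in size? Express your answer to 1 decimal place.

Set 767·e^(0.213t) = 10400·e^(0.14t).
e^((0.213 − 0.14)t) = 10400/767 → e^(0.073·t) = 13.559.
0.073·t = ln(13.559) = 2.6071, so t = 2.6071/0.073 = 35.713.

35.7 years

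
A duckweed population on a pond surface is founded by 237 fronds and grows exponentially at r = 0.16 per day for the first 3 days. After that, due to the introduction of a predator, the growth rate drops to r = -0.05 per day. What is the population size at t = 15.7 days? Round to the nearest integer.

Phase 1: N(3) = 237·e^(0.16×3) = 237·e^0.48 = 383.01.
Phase 2 runs for 15.7 − 3 = 12.7 days at r = -0.05.
N(15.7) = 383.01·e^(-0.05×12.7) = 383.01·e^-0.635 = 202.97.

203 fronds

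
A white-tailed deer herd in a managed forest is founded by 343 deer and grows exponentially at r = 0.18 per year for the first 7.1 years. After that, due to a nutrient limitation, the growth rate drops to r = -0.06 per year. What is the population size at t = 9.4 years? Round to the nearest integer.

Phase 1: N(7.1) = 343·e^(0.18×7.1) = 343·e^1.278 = 1231.18.
Phase 2 runs for 9.4 − 7.1 = 2.3 years at r = -0.06.
N(9.4) = 1231.18·e^(-0.06×2.3) = 1231.18·e^-0.138 = 1072.48.

1072 deer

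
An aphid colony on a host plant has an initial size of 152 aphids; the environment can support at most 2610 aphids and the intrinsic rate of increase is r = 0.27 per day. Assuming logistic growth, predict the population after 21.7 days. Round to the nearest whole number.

A = (K − N₀)/N₀ = (2610 − 152)/152 = 16.171.
N(t) = K/(1 + A·e^(−rt)) = 2610/(1 + 16.171×e^(−0.27×21.7)).
e^(−5.859) = 0.0028541; denominator = 1 + 16.171×0.0028541 = 1.0462.
N = 2610/1.0462 = 2494.85.

2495 aphids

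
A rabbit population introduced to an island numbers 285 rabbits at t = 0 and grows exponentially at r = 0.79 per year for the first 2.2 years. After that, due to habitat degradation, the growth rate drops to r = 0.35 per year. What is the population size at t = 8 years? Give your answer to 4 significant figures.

12340 rabbits

Phase 1: N(2.2) = 285·e^(0.79×2.2) = 285·e^1.738 = 1620.5.
Phase 2 runs for 8 − 2.2 = 5.8 years at r = 0.35.
N(8) = 1620.5·e^(0.35×5.8) = 1620.5·e^2.03 = 12338.6.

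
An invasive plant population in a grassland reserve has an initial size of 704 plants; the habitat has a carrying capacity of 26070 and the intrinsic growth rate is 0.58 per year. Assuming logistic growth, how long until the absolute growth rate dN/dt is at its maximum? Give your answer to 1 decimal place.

Logistic growth is fastest at N = K/2 = 13035.
A = (K − N₀)/N₀ = 36.031. Set K/(1 + A·e^(−rt)) = K/2 → A·e^(−rt) = 1.
e^(−0.58t) = 1/36.031 = 0.0277537, so t = ln(36.031)/0.58 = 3.5844/0.58 = 6.18.

6.2 years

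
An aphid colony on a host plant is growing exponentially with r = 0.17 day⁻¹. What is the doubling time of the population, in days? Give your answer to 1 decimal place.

Doubling time t_d = ln(2)/r = 0.6931/0.17 = 4.0773.

4.1 days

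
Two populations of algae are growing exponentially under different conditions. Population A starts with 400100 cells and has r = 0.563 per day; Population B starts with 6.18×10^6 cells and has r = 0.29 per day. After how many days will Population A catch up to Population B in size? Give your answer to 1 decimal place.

10.0 days

Set 400100·e^(0.563t) = 6.18×10^6·e^(0.29t).
e^((0.563 − 0.29)t) = 6.18×10^6/400100 → e^(0.273·t) = 15.446.
0.273·t = ln(15.446) = 2.7374, so t = 2.7374/0.273 = 10.027.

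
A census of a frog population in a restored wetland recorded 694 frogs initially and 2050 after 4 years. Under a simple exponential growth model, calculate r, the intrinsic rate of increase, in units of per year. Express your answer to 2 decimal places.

0.27 per year

From N(t) = N₀·e^(rt): e^(r·4) = 2050/694 = 2.9539.
r·4 = ln(2.9539) = 1.0831, so r = 1.0831/4 = 0.27078.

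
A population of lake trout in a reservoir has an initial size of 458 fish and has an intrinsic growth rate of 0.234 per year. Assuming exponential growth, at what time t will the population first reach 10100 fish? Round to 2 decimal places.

Set N₀·e^(rt) = 10100: e^(0.234·t) = 10100/458 = 22.052.
0.234·t = ln(22.052) = 3.0934, so t = 3.0934/0.234 = 13.22.

13.22 years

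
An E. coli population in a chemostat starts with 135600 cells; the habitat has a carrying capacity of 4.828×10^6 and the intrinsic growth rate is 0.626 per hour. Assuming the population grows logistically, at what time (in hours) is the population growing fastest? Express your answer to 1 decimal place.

5.7 hours

Logistic growth is fastest at N = K/2 = 2.414×10^6.
A = (K − N₀)/N₀ = 34.605. Set K/(1 + A·e^(−rt)) = K/2 → A·e^(−rt) = 1.
e^(−0.626t) = 1/34.605 = 0.0288978, so t = ln(34.605)/0.626 = 3.544/0.626 = 5.6613.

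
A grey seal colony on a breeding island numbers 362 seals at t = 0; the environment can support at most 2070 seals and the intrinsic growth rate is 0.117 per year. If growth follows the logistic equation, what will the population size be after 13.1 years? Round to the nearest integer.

1025 seals

A = (K − N₀)/N₀ = (2070 − 362)/362 = 4.7182.
N(t) = K/(1 + A·e^(−rt)) = 2070/(1 + 4.7182×e^(−0.117×13.1)).
e^(−1.533) = 0.21595; denominator = 1 + 4.7182×0.21595 = 2.0189.
N = 2070/2.0189 = 1025.31.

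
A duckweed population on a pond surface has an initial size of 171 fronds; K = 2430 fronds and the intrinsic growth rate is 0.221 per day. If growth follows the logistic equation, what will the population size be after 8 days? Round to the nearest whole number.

747 fronds

A = (K − N₀)/N₀ = (2430 − 171)/171 = 13.211.
N(t) = K/(1 + A·e^(−rt)) = 2430/(1 + 13.211×e^(−0.221×8)).
e^(−1.768) = 0.17067; denominator = 1 + 13.211×0.17067 = 3.2547.
N = 2430/3.2547 = 746.614.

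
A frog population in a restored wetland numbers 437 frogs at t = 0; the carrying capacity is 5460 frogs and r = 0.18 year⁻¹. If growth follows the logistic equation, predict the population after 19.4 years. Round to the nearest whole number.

A = (K − N₀)/N₀ = (5460 − 437)/437 = 11.494.
N(t) = K/(1 + A·e^(−rt)) = 5460/(1 + 11.494×e^(−0.18×19.4)).
e^(−3.492) = 0.03044; denominator = 1 + 11.494×0.03044 = 1.3499.
N = 5460/1.3499 = 4044.79.

4045 frogs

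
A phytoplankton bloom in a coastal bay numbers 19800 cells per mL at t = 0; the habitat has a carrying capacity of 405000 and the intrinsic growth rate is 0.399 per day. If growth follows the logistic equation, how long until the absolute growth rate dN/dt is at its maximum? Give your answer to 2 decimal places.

Logistic growth is fastest at N = K/2 = 202500.
A = (K − N₀)/N₀ = 19.455. Set K/(1 + A·e^(−rt)) = K/2 → A·e^(−rt) = 1.
e^(−0.399t) = 1/19.455 = 0.0514019, so t = ln(19.455)/0.399 = 2.9681/0.399 = 7.4388.

7.44 days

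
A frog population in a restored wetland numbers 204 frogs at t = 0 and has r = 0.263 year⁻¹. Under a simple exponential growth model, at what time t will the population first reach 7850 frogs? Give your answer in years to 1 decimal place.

13.9 years

Set N₀·e^(rt) = 7850: e^(0.263·t) = 7850/204 = 38.48.
0.263·t = ln(38.48) = 3.6501, so t = 3.6501/0.263 = 13.879.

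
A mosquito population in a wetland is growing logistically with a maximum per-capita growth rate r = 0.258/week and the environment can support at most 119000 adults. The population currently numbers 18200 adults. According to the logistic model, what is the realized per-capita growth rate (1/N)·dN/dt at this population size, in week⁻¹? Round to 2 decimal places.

(1/N)·dN/dt = r(1 − N/K) = 0.258 × (1 − 18200/119000).
= 0.258 × 0.84706 = 0.21854.

0.22 per week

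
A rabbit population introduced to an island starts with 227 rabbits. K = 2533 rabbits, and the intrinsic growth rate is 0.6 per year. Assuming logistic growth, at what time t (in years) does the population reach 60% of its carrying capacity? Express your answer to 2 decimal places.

4.54 years

A = (K − N₀)/N₀ = (2533 − 227)/227 = 10.159.
Solve 2533/(1 + 10.159·e^(−0.6t)) = 1519.8: 1 + 10.159·e^(−0.6t) = 1.6667, so e^(−0.6t) = 0.0656259.
−0.6·t = ln(0.0656259) = -2.7238, so t = 2.7238/0.6 = 4.5396.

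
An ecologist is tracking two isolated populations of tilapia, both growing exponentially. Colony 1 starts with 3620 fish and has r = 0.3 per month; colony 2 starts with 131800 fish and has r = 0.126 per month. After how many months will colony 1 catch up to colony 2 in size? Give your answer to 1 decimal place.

Set 3620·e^(0.3t) = 131800·e^(0.126t).
e^((0.3 − 0.126)t) = 131800/3620 → e^(0.174·t) = 36.409.
0.174·t = ln(36.409) = 3.5948, so t = 3.5948/0.174 = 20.66.

20.7 months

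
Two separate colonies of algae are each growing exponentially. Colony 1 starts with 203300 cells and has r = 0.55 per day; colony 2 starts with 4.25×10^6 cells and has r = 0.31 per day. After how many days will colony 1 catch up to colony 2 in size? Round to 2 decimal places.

Set 203300·e^(0.55t) = 4.25×10^6·e^(0.31t).
e^((0.55 − 0.31)t) = 4.25×10^6/203300 → e^(0.24·t) = 20.905.
0.24·t = ln(20.905) = 3.04, so t = 3.04/0.24 = 12.667.

12.67 days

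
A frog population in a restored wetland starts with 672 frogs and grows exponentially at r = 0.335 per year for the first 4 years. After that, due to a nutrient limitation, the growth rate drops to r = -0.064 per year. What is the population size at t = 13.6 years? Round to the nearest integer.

1388 frogs

Phase 1: N(4) = 672·e^(0.335×4) = 672·e^1.34 = 2566.4.
Phase 2 runs for 13.6 − 4 = 9.6 years at r = -0.064.
N(13.6) = 2566.4·e^(-0.064×9.6) = 2566.4·e^-0.6144 = 1388.33.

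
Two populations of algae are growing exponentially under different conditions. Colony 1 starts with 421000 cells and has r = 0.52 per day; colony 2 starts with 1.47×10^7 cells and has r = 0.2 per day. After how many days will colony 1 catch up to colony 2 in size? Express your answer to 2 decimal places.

11.10 days

Set 421000·e^(0.52t) = 1.47×10^7·e^(0.2t).
e^((0.52 − 0.2)t) = 1.47×10^7/421000 → e^(0.32·t) = 34.917.
0.32·t = ln(34.917) = 3.553, so t = 3.553/0.32 = 11.103.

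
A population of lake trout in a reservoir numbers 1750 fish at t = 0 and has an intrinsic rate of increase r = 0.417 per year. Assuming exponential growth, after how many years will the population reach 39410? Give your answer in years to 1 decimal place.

Set N₀·e^(rt) = 39410: e^(0.417·t) = 39410/1750 = 22.52.
0.417·t = ln(22.52) = 3.1144, so t = 3.1144/0.417 = 7.4686.

7.5 years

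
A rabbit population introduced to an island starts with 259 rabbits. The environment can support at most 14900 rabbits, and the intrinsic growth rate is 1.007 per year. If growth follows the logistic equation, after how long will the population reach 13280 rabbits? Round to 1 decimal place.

6.1 years

A = (K − N₀)/N₀ = (14900 − 259)/259 = 56.529.
Solve 14900/(1 + 56.529·e^(−1.007t)) = 13280: 1 + 56.529·e^(−1.007t) = 1.122, so e^(−1.007t) = 0.00215797.
−1.007·t = ln(0.00215797) = -6.1386, so t = 6.1386/1.007 = 6.0959.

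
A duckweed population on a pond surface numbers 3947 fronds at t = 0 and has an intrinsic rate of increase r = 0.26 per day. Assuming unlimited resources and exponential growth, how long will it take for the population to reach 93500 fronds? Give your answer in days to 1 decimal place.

Set N₀·e^(rt) = 93500: e^(0.26·t) = 93500/3947 = 23.689.
0.26·t = ln(23.689) = 3.165, so t = 3.165/0.26 = 12.173.

12.2 days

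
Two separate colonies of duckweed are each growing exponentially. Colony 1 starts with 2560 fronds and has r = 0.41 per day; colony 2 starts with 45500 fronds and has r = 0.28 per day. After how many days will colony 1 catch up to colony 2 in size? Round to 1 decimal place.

22.1 days

Set 2560·e^(0.41t) = 45500·e^(0.28t).
e^((0.41 − 0.28)t) = 45500/2560 → e^(0.13·t) = 17.773.
0.13·t = ln(17.773) = 2.8777, so t = 2.8777/0.13 = 22.136.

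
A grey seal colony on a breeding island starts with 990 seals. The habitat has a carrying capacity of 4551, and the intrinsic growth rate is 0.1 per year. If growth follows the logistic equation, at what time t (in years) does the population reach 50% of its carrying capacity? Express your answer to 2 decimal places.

A = (K − N₀)/N₀ = (4551 − 990)/990 = 3.597.
Solve 4551/(1 + 3.597·e^(−0.1t)) = 2275.5: 1 + 3.597·e^(−0.1t) = 2, so e^(−0.1t) = 0.278012.
−0.1·t = ln(0.278012) = -1.2801, so t = 1.2801/0.1 = 12.801.

12.80 years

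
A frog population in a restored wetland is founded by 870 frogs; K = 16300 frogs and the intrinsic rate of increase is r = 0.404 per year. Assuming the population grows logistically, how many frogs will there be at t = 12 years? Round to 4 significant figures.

14310 frogs

A = (K − N₀)/N₀ = (16300 − 870)/870 = 17.736.
N(t) = K/(1 + A·e^(−rt)) = 16300/(1 + 17.736×e^(−0.404×12)).
e^(−4.848) = 0.007844; denominator = 1 + 17.736×0.007844 = 1.1391.
N = 16300/1.1391 = 14309.3.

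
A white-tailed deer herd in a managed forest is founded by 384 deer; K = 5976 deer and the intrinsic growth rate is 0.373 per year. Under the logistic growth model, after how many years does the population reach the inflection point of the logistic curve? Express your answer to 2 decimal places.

7.18 years

Logistic growth is fastest at N = K/2 = 2988.
A = (K − N₀)/N₀ = 14.562. Set K/(1 + A·e^(−rt)) = K/2 → A·e^(−rt) = 1.
e^(−0.373t) = 1/14.562 = 0.0686695, so t = ln(14.562)/0.373 = 2.6784/0.373 = 7.1808.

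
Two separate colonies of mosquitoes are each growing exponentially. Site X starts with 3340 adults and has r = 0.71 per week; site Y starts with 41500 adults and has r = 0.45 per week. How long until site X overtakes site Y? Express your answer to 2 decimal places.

9.69 weeks

Set 3340·e^(0.71t) = 41500·e^(0.45t).
e^((0.71 − 0.45)t) = 41500/3340 → e^(0.26·t) = 12.425.
0.26·t = ln(12.425) = 2.5197, so t = 2.5197/0.26 = 9.6912.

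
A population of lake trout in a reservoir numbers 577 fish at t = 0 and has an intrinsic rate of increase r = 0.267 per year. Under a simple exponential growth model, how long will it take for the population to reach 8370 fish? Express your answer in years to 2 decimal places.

Set N₀·e^(rt) = 8370: e^(0.267·t) = 8370/577 = 14.506.
0.267·t = ln(14.506) = 2.6746, so t = 2.6746/0.267 = 10.017.

10.02 years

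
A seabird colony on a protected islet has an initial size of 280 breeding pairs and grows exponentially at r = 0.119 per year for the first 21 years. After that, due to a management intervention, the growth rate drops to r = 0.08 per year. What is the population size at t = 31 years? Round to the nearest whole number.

7584 breeding pairs

Phase 1: N(21) = 280·e^(0.119×21) = 280·e^2.499 = 3407.69.
Phase 2 runs for 31 − 21 = 10 years at r = 0.08.
N(31) = 3407.69·e^(0.08×10) = 3407.69·e^0.8 = 7583.95.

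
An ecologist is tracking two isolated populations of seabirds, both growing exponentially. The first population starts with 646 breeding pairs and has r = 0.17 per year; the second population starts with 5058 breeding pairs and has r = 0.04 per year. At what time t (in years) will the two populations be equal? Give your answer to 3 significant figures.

15.8 years

Set 646·e^(0.17t) = 5058·e^(0.04t).
e^((0.17 − 0.04)t) = 5058/646 → e^(0.13·t) = 7.8297.
0.13·t = ln(7.8297) = 2.0579, so t = 2.0579/0.13 = 15.83.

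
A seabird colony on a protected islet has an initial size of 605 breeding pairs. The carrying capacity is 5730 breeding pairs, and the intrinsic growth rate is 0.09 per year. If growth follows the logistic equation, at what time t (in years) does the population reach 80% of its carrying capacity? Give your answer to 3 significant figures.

A = (K − N₀)/N₀ = (5730 − 605)/605 = 8.4711.
Solve 5730/(1 + 8.4711·e^(−0.09t)) = 4584: 1 + 8.4711·e^(−0.09t) = 1.25, so e^(−0.09t) = 0.0295122.
−0.09·t = ln(0.0295122) = -3.523, so t = 3.523/0.09 = 39.144.

39.1 years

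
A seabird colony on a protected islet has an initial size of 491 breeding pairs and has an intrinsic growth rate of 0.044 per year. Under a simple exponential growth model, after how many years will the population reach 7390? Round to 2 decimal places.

61.62 years

Set N₀·e^(rt) = 7390: e^(0.044·t) = 7390/491 = 15.051.
0.044·t = ln(15.051) = 2.7114, so t = 2.7114/0.044 = 61.624.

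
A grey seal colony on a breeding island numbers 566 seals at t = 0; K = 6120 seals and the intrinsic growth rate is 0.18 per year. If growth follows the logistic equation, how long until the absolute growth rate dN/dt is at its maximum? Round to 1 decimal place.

Logistic growth is fastest at N = K/2 = 3060.
A = (K − N₀)/N₀ = 9.8127. Set K/(1 + A·e^(−rt)) = K/2 → A·e^(−rt) = 1.
e^(−0.18t) = 1/9.8127 = 0.101909, so t = ln(9.8127)/0.18 = 2.2837/0.18 = 12.687.

12.7 years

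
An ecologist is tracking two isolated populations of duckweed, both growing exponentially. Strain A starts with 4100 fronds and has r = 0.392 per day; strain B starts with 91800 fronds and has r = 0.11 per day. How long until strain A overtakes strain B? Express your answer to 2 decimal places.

11.02 days

Set 4100·e^(0.392t) = 91800·e^(0.11t).
e^((0.392 − 0.11)t) = 91800/4100 → e^(0.282·t) = 22.39.
0.282·t = ln(22.39) = 3.1086, so t = 3.1086/0.282 = 11.023.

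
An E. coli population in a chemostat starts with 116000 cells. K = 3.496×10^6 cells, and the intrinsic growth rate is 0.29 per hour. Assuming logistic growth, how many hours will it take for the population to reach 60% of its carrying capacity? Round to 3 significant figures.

13.0 hours

A = (K − N₀)/N₀ = (3.496×10^6 − 116000)/116000 = 29.138.
Solve 3.496×10^6/(1 + 29.138·e^(−0.29t)) = 2.0976×10^6: 1 + 29.138·e^(−0.29t) = 1.6667, so e^(−0.29t) = 0.0228797.
−0.29·t = ln(0.0228797) = -3.7775, so t = 3.7775/0.29 = 13.026.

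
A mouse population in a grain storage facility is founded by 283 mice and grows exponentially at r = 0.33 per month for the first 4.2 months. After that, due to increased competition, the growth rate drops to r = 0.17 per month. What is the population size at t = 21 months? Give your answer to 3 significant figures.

Phase 1: N(4.2) = 283·e^(0.33×4.2) = 283·e^1.386 = 1131.67.
Phase 2 runs for 21 − 4.2 = 16.8 months at r = 0.17.
N(21) = 1131.67·e^(0.17×16.8) = 1131.67·e^2.856 = 19681.7.

19700 mice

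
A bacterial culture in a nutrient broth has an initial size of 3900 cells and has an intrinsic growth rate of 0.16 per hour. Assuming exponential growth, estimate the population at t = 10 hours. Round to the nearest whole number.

19317 cells

N(t) = N₀·e^(rt) = 3900 × e^(0.16×10) = 3900 × e^1.6.
e^1.6 ≈ 4.953, so N ≈ 3900 × 4.953 = 19316.8.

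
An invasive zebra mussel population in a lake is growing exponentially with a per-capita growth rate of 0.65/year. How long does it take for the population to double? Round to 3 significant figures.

1.07 years

Doubling time t_d = ln(2)/r = 0.6931/0.65 = 1.0664.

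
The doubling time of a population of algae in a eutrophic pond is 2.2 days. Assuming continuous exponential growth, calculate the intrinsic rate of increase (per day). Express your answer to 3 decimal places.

0.315 per day

r = ln(2)/t_d = 0.6931/2.2 = 0.31507.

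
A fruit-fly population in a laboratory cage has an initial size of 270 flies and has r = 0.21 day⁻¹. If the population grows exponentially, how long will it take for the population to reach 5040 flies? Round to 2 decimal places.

13.94 days

Set N₀·e^(rt) = 5040: e^(0.21·t) = 5040/270 = 18.667.
0.21·t = ln(18.667) = 2.9267, so t = 2.9267/0.21 = 13.937.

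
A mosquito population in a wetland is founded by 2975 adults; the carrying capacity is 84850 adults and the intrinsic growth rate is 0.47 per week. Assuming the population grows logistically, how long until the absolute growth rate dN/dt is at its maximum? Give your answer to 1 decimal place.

7.1 weeks

Logistic growth is fastest at N = K/2 = 42425.
A = (K − N₀)/N₀ = 27.521. Set K/(1 + A·e^(−rt)) = K/2 → A·e^(−rt) = 1.
e^(−0.47t) = 1/27.521 = 0.0363359, so t = ln(27.521)/0.47 = 3.3149/0.47 = 7.0531.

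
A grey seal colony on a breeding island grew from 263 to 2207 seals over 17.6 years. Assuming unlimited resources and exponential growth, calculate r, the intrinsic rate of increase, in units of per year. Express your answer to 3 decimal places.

0.121 per year

From N(t) = N₀·e^(rt): e^(r·17.6) = 2207/263 = 8.3916.
r·17.6 = ln(8.3916) = 2.1272, so r = 2.1272/17.6 = 0.12087.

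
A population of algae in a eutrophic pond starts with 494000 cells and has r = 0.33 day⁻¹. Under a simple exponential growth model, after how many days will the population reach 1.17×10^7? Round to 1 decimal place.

9.6 days

Set N₀·e^(rt) = 1.17×10^7: e^(0.33·t) = 1.17×10^7/494000 = 23.684.
0.33·t = ln(23.684) = 3.1648, so t = 3.1648/0.33 = 9.5903.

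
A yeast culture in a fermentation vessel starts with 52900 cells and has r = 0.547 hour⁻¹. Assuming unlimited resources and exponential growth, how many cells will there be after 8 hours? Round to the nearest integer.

N(t) = N₀·e^(rt) = 52900 × e^(0.547×8) = 52900 × e^4.376.
e^4.376 ≈ 79.519, so N ≈ 52900 × 79.519 = 4.206572×10^6.

4206572 cells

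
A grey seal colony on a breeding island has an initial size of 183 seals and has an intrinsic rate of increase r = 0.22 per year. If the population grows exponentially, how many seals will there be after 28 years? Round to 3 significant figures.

86600 seals

N(t) = N₀·e^(rt) = 183 × e^(0.22×28) = 183 × e^6.16.
e^6.16 ≈ 473.43, so N ≈ 183 × 473.43 = 86637.3.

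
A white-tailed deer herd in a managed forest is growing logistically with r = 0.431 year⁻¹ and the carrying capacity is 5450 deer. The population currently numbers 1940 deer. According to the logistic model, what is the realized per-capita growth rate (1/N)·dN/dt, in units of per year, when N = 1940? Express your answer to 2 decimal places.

0.28 per year

(1/N)·dN/dt = r(1 − N/K) = 0.431 × (1 − 1940/5450).
= 0.431 × 0.64404 = 0.27758.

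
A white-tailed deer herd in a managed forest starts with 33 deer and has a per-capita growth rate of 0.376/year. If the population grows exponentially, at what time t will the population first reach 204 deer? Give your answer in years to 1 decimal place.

Set N₀·e^(rt) = 204: e^(0.376·t) = 204/33 = 6.1818.
0.376·t = ln(6.1818) = 1.8216, so t = 1.8216/0.376 = 4.8447.

4.8 years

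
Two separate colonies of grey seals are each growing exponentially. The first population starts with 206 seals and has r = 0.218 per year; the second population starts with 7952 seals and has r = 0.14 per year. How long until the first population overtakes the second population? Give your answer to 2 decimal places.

46.84 years

Set 206·e^(0.218t) = 7952·e^(0.14t).
e^((0.218 − 0.14)t) = 7952/206 → e^(0.078·t) = 38.602.
0.078·t = ln(38.602) = 3.6533, so t = 3.6533/0.078 = 46.837.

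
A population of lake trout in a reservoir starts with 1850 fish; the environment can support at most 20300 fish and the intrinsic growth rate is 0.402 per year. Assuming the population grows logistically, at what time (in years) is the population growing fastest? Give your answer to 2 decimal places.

5.72 years

Logistic growth is fastest at N = K/2 = 10150.
A = (K − N₀)/N₀ = 9.973. Set K/(1 + A·e^(−rt)) = K/2 → A·e^(−rt) = 1.
e^(−0.402t) = 1/9.973 = 0.100271, so t = ln(9.973)/0.402 = 2.2999/0.402 = 5.7211.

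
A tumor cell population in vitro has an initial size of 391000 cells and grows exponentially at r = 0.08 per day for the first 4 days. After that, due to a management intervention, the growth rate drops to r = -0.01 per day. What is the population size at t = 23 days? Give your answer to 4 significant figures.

Phase 1: N(4) = 391000·e^(0.08×4) = 391000·e^0.32 = 538457.
Phase 2 runs for 23 − 4 = 19 days at r = -0.01.
N(23) = 538457·e^(-0.01×19) = 538457·e^-0.19 = 445282.

445300 cells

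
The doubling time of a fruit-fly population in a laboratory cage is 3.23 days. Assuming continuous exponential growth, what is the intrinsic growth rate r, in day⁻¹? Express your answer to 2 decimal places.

0.21 per day

r = ln(2)/t_d = 0.6931/3.23 = 0.2146.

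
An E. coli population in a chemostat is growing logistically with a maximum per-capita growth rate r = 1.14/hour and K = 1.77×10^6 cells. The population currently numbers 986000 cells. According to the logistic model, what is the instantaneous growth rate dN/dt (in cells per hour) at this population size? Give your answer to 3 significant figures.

498000 cells per hour

dN/dt = rN(1 − N/K) = 1.14 × 986000 × (1 − 986000/1.77×10^6).
1 − 986000/1.77×10^6 = 0.44294; dN/dt = 1.14 × 986000 × 0.44294 = 4.9788×10^5.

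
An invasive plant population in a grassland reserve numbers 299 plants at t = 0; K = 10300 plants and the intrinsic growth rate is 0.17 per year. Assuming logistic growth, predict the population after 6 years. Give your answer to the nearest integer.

A = (K − N₀)/N₀ = (10300 − 299)/299 = 33.448.
N(t) = K/(1 + A·e^(−rt)) = 10300/(1 + 33.448×e^(−0.17×6)).
e^(−1.02) = 0.36059; denominator = 1 + 33.448×0.36059 = 13.061.
N = 10300/13.061 = 788.593.

789 plants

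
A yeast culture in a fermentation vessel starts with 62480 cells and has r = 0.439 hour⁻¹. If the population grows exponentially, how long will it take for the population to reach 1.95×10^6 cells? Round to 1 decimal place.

Set N₀·e^(rt) = 1.95×10^6: e^(0.439·t) = 1.95×10^6/62480 = 31.21.
0.439·t = ln(31.21) = 3.4407, so t = 3.4407/0.439 = 7.8377.

7.8 hours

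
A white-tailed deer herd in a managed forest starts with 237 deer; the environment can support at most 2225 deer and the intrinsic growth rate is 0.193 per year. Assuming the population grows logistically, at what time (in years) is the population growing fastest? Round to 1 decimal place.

11.0 years

Logistic growth is fastest at N = K/2 = 1112.5.
A = (K − N₀)/N₀ = 8.3882. Set K/(1 + A·e^(−rt)) = K/2 → A·e^(−rt) = 1.
e^(−0.193t) = 1/8.3882 = 0.119215, so t = ln(8.3882)/0.193 = 2.1268/0.193 = 11.02.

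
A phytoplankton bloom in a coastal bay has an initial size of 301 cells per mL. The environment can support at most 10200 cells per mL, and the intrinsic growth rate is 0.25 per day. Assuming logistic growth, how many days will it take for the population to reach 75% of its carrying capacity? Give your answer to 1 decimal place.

A = (K − N₀)/N₀ = (10200 − 301)/301 = 32.887.
Solve 10200/(1 + 32.887·e^(−0.25t)) = 7650: 1 + 32.887·e^(−0.25t) = 1.3333, so e^(−0.25t) = 0.0101357.
−0.25·t = ln(0.0101357) = -4.5917, so t = 4.5917/0.25 = 18.367.

18.4 days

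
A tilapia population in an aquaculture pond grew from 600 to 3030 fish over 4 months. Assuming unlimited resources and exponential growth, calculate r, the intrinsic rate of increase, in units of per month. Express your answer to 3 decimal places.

From N(t) = N₀·e^(rt): e^(r·4) = 3030/600 = 5.05.
r·4 = ln(5.05) = 1.6194, so r = 1.6194/4 = 0.40485.

0.405 per month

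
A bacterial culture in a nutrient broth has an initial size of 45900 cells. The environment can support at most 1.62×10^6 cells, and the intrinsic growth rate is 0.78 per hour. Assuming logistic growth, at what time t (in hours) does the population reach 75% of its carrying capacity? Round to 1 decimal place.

A = (K − N₀)/N₀ = (1.62×10^6 − 45900)/45900 = 34.294.
Solve 1.62×10^6/(1 + 34.294·e^(−0.78t)) = 1.215×10^6: 1 + 34.294·e^(−0.78t) = 1.3333, so e^(−0.78t) = 0.00971984.
−0.78·t = ln(0.00971984) = -4.6336, so t = 4.6336/0.78 = 5.9405.

5.9 hours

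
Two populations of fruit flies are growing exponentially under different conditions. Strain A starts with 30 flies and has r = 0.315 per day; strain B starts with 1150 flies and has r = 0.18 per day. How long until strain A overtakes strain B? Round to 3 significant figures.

27.0 days

Set 30·e^(0.315t) = 1150·e^(0.18t).
e^((0.315 − 0.18)t) = 1150/30 → e^(0.135·t) = 38.333.
0.135·t = ln(38.333) = 3.6463, so t = 3.6463/0.135 = 27.01.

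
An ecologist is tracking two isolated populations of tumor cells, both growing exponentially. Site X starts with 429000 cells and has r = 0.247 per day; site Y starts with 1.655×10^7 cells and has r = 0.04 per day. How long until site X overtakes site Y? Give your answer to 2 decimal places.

Set 429000·e^(0.247t) = 1.655×10^7·e^(0.04t).
e^((0.247 − 0.04)t) = 1.655×10^7/429000 → e^(0.207·t) = 38.578.
0.207·t = ln(38.578) = 3.6527, so t = 3.6527/0.207 = 17.646.

17.65 days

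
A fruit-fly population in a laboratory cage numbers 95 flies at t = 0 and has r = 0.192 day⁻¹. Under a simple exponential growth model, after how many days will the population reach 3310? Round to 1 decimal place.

18.5 days

Set N₀·e^(rt) = 3310: e^(0.192·t) = 3310/95 = 34.842.
0.192·t = ln(34.842) = 3.5508, so t = 3.5508/0.192 = 18.494.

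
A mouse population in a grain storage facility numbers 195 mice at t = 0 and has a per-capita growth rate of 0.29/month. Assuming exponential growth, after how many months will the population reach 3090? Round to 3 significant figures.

9.53 months

Set N₀·e^(rt) = 3090: e^(0.29·t) = 3090/195 = 15.846.
0.29·t = ln(15.846) = 2.7629, so t = 2.7629/0.29 = 9.5273.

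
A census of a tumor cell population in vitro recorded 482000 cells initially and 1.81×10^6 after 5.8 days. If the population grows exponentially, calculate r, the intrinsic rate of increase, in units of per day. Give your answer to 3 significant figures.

0.228 per day

From N(t) = N₀·e^(rt): e^(r·5.8) = 1.81×10^6/482000 = 3.7552.
r·5.8 = ln(3.7552) = 1.3231, so r = 1.3231/5.8 = 0.22813.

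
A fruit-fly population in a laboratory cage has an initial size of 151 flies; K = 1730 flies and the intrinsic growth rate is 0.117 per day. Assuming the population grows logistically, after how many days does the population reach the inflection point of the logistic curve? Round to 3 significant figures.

20.1 days

Logistic growth is fastest at N = K/2 = 865.
A = (K − N₀)/N₀ = 10.457. Set K/(1 + A·e^(−rt)) = K/2 → A·e^(−rt) = 1.
e^(−0.117t) = 1/10.457 = 0.0956301, so t = ln(10.457)/0.117 = 2.3473/0.117 = 20.062.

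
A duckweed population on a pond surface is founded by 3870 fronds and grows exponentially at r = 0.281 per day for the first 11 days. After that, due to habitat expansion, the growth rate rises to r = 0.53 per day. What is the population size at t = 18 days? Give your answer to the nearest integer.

Phase 1: N(11) = 3870·e^(0.281×11) = 3870·e^3.091 = 85136.4.
Phase 2 runs for 18 − 11 = 7 days at r = 0.53.
N(18) = 85136.4·e^(0.53×7) = 85136.4·e^3.71 = 3.478145×10^6.

3478145 fronds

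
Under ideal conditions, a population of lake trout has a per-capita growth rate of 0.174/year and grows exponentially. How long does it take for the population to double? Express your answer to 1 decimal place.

4.0 years

Doubling time t_d = ln(2)/r = 0.6931/0.174 = 3.9836.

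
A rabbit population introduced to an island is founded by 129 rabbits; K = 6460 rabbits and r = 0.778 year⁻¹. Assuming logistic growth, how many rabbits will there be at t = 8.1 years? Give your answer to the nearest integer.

A = (K − N₀)/N₀ = (6460 − 129)/129 = 49.078.
N(t) = K/(1 + A·e^(−rt)) = 6460/(1 + 49.078×e^(−0.778×8.1)).
e^(−6.302) = 0.001833; denominator = 1 + 49.078×0.001833 = 1.09.
N = 6460/1.09 = 5926.83.

5927 rabbits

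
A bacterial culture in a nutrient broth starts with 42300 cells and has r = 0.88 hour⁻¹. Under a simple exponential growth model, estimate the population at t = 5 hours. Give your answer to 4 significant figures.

3445000 cells

N(t) = N₀·e^(rt) = 42300 × e^(0.88×5) = 42300 × e^4.4.
e^4.4 ≈ 81.451, so N ≈ 42300 × 81.451 = 3.445372×10^6.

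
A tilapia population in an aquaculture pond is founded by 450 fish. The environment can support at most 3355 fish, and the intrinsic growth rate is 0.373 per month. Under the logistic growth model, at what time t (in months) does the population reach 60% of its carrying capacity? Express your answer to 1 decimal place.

A = (K − N₀)/N₀ = (3355 − 450)/450 = 6.4556.
Solve 3355/(1 + 6.4556·e^(−0.373t)) = 2013: 1 + 6.4556·e^(−0.373t) = 1.6667, so e^(−0.373t) = 0.10327.
−0.373·t = ln(0.10327) = -2.2704, so t = 2.2704/0.373 = 6.0869.

6.1 months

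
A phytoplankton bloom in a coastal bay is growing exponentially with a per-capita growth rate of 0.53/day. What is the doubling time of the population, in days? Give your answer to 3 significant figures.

Doubling time t_d = ln(2)/r = 0.6931/0.53 = 1.3078.

1.31 days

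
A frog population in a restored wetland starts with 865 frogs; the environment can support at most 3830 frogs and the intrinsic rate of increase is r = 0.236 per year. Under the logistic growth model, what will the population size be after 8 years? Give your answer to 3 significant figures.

A = (K − N₀)/N₀ = (3830 − 865)/865 = 3.4277.
N(t) = K/(1 + A·e^(−rt)) = 3830/(1 + 3.4277×e^(−0.236×8)).
e^(−1.888) = 0.15137; denominator = 1 + 3.4277×0.15137 = 1.5189.
N = 3830/1.5189 = 2521.61.

2520 frogs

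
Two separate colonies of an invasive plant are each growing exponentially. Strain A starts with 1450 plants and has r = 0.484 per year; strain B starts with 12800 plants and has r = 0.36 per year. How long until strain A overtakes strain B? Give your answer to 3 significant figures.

17.6 years

Set 1450·e^(0.484t) = 12800·e^(0.36t).
e^((0.484 − 0.36)t) = 12800/1450 → e^(0.124·t) = 8.8276.
0.124·t = ln(8.8276) = 2.1779, so t = 2.1779/0.124 = 17.564.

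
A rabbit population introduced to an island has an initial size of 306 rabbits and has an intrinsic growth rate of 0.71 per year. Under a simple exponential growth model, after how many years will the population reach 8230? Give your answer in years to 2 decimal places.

4.64 years

Set N₀·e^(rt) = 8230: e^(0.71·t) = 8230/306 = 26.895.
0.71·t = ln(26.895) = 3.292, so t = 3.292/0.71 = 4.6366.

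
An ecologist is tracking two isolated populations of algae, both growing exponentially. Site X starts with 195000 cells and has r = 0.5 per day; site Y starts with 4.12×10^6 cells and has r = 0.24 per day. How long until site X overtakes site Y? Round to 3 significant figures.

11.7 days

Set 195000·e^(0.5t) = 4.12×10^6·e^(0.24t).
e^((0.5 − 0.24)t) = 4.12×10^6/195000 → e^(0.26·t) = 21.128.
0.26·t = ln(21.128) = 3.0506, so t = 3.0506/0.26 = 11.733.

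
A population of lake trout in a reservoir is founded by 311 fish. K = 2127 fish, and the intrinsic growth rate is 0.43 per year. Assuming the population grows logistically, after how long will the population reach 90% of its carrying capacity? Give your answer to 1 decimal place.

A = (K − N₀)/N₀ = (2127 − 311)/311 = 5.8392.
Solve 2127/(1 + 5.8392·e^(−0.43t)) = 1914.3: 1 + 5.8392·e^(−0.43t) = 1.1111, so e^(−0.43t) = 0.0190284.
−0.43·t = ln(0.0190284) = -3.9618, so t = 3.9618/0.43 = 9.2135.

9.2 years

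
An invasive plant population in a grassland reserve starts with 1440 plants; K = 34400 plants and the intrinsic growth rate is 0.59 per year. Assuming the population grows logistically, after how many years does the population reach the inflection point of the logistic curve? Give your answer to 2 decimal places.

Logistic growth is fastest at N = K/2 = 17200.
A = (K − N₀)/N₀ = 22.889. Set K/(1 + A·e^(−rt)) = K/2 → A·e^(−rt) = 1.
e^(−0.59t) = 1/22.889 = 0.0436893, so t = ln(22.889)/0.59 = 3.1307/0.59 = 5.3062.

5.31 years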